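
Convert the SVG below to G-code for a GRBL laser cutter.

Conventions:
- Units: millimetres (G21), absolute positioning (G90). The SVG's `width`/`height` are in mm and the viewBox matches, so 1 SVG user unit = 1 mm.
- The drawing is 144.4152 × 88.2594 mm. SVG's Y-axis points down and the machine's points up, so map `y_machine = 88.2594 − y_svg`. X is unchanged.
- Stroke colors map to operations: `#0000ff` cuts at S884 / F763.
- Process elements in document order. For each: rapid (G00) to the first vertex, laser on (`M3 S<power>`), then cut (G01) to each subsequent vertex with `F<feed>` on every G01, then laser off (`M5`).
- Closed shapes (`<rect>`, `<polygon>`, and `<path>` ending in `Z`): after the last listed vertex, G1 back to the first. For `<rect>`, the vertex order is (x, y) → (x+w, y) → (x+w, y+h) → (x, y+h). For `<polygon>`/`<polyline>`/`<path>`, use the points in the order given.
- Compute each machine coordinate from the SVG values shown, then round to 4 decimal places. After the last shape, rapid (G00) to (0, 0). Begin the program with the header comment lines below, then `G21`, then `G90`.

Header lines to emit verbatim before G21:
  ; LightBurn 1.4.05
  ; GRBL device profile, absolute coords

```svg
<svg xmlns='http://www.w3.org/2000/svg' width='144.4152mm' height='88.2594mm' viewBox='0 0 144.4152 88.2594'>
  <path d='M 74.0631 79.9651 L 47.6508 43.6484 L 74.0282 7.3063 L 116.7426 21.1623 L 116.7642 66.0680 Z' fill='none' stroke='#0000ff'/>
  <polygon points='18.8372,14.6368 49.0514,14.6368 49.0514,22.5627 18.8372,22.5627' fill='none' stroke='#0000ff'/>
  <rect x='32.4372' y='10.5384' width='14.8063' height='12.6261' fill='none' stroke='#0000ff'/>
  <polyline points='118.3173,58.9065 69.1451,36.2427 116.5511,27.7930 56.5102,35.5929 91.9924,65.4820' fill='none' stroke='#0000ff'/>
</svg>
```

Since the viewBox matches the mm dimensions, user units are millimetres directly. The only transform is the Y-flip y_m = 88.2594 − y_svg.

Shape 1 is a regular polygon drawn with `<path>`. Its stroke #0000ff means cut at S884, F763. After flipping Y the toolpath is (74.0631,8.2943) → (47.6508,44.6110) → (74.0282,80.9531) → (116.7426,67.0971) → (116.7642,22.1914) → (74.0631,8.2943), returning to the start.

Shape 2 is a rectangle drawn with `<polygon>`. Its stroke #0000ff means cut at S884, F763. After flipping Y the toolpath is (18.8372,73.6226) → (49.0514,73.6226) → (49.0514,65.6967) → (18.8372,65.6967) → (18.8372,73.6226), returning to the start.

Shape 3 is a rectangle drawn with `<rect>`. Its stroke #0000ff means cut at S884, F763. After flipping Y the toolpath is (32.4372,77.7210) → (47.2435,77.7210) → (47.2435,65.0949) → (32.4372,65.0949) → (32.4372,77.7210), returning to the start.

Shape 4 is a open polyline drawn with `<polyline>`. Its stroke #0000ff means cut at S884, F763. After flipping Y the toolpath is (118.3173,29.3529) → (69.1451,52.0167) → (116.5511,60.4664) → (56.5102,52.6665) → (91.9924,22.7774).

; LightBurn 1.4.05
; GRBL device profile, absolute coords
G21
G90
G00 X74.0631 Y8.2943
M3 S884
G01 X47.6508 Y44.6110 F763
G01 X74.0282 Y80.9531 F763
G01 X116.7426 Y67.0971 F763
G01 X116.7642 Y22.1914 F763
G01 X74.0631 Y8.2943 F763
M5
G00 X18.8372 Y73.6226
M3 S884
G01 X49.0514 Y73.6226 F763
G01 X49.0514 Y65.6967 F763
G01 X18.8372 Y65.6967 F763
G01 X18.8372 Y73.6226 F763
M5
G00 X32.4372 Y77.7210
M3 S884
G01 X47.2435 Y77.7210 F763
G01 X47.2435 Y65.0949 F763
G01 X32.4372 Y65.0949 F763
G01 X32.4372 Y77.7210 F763
M5
G00 X118.3173 Y29.3529
M3 S884
G01 X69.1451 Y52.0167 F763
G01 X116.5511 Y60.4664 F763
G01 X56.5102 Y52.6665 F763
G01 X91.9924 Y22.7774 F763
M5
G00 X0.0000 Y0.0000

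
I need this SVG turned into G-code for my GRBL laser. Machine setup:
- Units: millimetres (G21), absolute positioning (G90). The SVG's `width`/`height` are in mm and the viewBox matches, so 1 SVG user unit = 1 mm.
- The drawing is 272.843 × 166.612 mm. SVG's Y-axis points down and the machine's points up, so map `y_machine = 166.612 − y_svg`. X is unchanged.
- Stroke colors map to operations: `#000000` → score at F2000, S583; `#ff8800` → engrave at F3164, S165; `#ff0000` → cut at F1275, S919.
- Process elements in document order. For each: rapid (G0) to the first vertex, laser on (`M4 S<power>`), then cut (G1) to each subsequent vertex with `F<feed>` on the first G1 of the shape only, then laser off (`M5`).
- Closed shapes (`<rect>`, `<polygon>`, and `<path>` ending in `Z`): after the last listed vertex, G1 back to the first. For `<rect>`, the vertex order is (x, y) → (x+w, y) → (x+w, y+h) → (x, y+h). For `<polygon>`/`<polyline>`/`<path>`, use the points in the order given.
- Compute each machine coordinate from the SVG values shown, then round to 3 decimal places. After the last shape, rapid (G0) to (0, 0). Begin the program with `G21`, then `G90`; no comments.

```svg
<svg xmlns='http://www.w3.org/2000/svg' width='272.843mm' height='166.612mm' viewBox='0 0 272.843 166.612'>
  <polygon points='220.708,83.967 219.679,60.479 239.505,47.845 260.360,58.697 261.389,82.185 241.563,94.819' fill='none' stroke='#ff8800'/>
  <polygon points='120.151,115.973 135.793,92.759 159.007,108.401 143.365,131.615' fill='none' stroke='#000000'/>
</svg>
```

1 u = 1 mm; y_m = 166.612 − y.

[1] `<polygon>` regular polygon, #ff8800→engrave S165 F3164: (220.708,82.645) → (219.679,106.133) → (239.505,118.767) → (260.360,107.915) → (261.389,84.427) → (241.563,71.793) → (220.708,82.645) (closed)

[2] `<polygon>` regular polygon, #000000→score S583 F2000: (120.151,50.639) → (135.793,73.853) → (159.007,58.211) → (143.365,34.997) → (120.151,50.639) (closed)

G21
G90
G0 X220.708 Y82.645
M4 S165
G1 X219.679 Y106.133 F3164
G1 X239.505 Y118.767
G1 X260.360 Y107.915
G1 X261.389 Y84.427
G1 X241.563 Y71.793
G1 X220.708 Y82.645
M5
G0 X120.151 Y50.639
M4 S583
G1 X135.793 Y73.853 F2000
G1 X159.007 Y58.211
G1 X143.365 Y34.997
G1 X120.151 Y50.639
M5
G0 X0.000 Y0.000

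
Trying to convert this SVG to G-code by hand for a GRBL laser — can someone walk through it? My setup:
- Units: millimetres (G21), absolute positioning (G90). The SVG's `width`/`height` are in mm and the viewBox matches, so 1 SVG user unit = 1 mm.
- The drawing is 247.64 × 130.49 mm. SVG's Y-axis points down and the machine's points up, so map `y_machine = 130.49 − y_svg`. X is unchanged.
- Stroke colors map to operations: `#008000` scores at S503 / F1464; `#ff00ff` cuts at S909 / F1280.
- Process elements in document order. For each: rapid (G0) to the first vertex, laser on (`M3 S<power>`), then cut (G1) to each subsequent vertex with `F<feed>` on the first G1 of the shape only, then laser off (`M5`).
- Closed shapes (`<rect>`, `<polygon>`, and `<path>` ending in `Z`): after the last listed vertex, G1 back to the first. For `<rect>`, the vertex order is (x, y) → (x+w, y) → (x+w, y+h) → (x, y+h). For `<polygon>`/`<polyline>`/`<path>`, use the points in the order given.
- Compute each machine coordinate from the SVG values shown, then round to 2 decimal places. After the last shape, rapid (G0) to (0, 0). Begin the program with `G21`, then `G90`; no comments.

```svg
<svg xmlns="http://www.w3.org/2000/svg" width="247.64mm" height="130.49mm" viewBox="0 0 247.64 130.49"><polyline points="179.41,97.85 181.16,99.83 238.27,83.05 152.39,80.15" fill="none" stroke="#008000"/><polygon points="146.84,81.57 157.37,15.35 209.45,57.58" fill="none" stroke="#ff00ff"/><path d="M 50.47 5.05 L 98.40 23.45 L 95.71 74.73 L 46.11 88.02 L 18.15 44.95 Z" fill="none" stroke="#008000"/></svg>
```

1 u = 1 mm; y_m = 130.49 − y.

[1] `<polyline>` open polyline, #008000→score S503 F1464: (179.41,32.64) → (181.16,30.66) → (238.27,47.44) → (152.39,50.34)

[2] `<polygon>` regular polygon, #ff00ff→cut S909 F1280: (146.84,48.92) → (157.37,115.14) → (209.45,72.91) → (146.84,48.92) (closed)

[3] `<path>` regular polygon, #008000→score S503 F1464: (50.47,125.44) → (98.40,107.04) → (95.71,55.76) → (46.11,42.47) → (18.15,85.54) → (50.47,125.44) (closed)

G21
G90
G0 X179.41 Y32.64
M3 S503
G1 X181.16 Y30.66 F1464
G1 X238.27 Y47.44
G1 X152.39 Y50.34
M5
G0 X146.84 Y48.92
M3 S909
G1 X157.37 Y115.14 F1280
G1 X209.45 Y72.91
G1 X146.84 Y48.92
M5
G0 X50.47 Y125.44
M3 S503
G1 X98.40 Y107.04 F1464
G1 X95.71 Y55.76
G1 X46.11 Y42.47
G1 X18.15 Y85.54
G1 X50.47 Y125.44
M5
G0 X0.00 Y0.00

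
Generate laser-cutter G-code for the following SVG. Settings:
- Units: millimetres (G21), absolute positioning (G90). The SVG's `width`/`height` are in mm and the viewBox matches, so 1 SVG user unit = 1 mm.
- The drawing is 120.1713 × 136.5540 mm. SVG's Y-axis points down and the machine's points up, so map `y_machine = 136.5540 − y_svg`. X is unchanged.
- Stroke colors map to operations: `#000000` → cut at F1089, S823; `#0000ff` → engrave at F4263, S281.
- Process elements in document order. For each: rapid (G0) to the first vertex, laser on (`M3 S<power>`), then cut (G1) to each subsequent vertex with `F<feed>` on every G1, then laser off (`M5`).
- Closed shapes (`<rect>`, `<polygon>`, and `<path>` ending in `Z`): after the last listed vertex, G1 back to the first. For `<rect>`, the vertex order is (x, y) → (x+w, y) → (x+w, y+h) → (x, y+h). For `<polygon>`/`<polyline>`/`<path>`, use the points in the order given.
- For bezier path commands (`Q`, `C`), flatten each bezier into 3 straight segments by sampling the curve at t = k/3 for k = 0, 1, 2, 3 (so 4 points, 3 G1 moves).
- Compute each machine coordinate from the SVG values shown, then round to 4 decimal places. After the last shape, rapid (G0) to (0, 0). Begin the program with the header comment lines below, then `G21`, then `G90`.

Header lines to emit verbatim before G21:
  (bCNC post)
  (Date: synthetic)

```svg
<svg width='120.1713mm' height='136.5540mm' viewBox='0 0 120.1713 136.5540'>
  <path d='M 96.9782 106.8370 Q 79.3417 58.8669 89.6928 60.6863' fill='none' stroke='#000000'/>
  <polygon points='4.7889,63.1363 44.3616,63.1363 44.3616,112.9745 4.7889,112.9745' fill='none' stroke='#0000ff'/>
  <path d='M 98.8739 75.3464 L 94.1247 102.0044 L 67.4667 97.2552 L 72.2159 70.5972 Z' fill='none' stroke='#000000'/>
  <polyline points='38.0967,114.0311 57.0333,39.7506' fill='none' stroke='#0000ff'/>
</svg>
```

(bCNC post)
(Date: synthetic)
G21
G90
G0 X96.9782 Y29.7170
M3 S823
G1 X88.3303 Y56.1649 F1089
G1 X85.9018 Y71.5485 F1089
G1 X89.6928 Y75.8677 F1089
M5
G0 X4.7889 Y73.4177
M3 S281
G1 X44.3616 Y73.4177 F4263
G1 X44.3616 Y23.5795 F4263
G1 X4.7889 Y23.5795 F4263
G1 X4.7889 Y73.4177 F4263
M5
G0 X98.8739 Y61.2076
M3 S823
G1 X94.1247 Y34.5496 F1089
G1 X67.4667 Y39.2988 F1089
G1 X72.2159 Y65.9568 F1089
G1 X98.8739 Y61.2076 F1089
M5
G0 X38.0967 Y22.5229
M3 S281
G1 X57.0333 Y96.8034 F4263
M5
G0 X0.0000 Y0.0000

1 u = 1 mm; y_m = 136.5540 − y.

[1] `<path>` quadratic bezier, #000000→cut S823 F1089: (96.9782,29.7170) → (88.3303,56.1649) → (85.9018,71.5485) → (89.6928,75.8677)

[2] `<polygon>` rectangle, #0000ff→engrave S281 F4263: (4.7889,73.4177) → (44.3616,73.4177) → (44.3616,23.5795) → (4.7889,23.5795) → (4.7889,73.4177) (closed)

[3] `<path>` regular polygon, #000000→cut S823 F1089: (98.8739,61.2076) → (94.1247,34.5496) → (67.4667,39.2988) → (72.2159,65.9568) → (98.8739,61.2076) (closed)

[4] `<polyline>` line segment, #0000ff→engrave S281 F4263: (38.0967,22.5229) → (57.0333,96.8034)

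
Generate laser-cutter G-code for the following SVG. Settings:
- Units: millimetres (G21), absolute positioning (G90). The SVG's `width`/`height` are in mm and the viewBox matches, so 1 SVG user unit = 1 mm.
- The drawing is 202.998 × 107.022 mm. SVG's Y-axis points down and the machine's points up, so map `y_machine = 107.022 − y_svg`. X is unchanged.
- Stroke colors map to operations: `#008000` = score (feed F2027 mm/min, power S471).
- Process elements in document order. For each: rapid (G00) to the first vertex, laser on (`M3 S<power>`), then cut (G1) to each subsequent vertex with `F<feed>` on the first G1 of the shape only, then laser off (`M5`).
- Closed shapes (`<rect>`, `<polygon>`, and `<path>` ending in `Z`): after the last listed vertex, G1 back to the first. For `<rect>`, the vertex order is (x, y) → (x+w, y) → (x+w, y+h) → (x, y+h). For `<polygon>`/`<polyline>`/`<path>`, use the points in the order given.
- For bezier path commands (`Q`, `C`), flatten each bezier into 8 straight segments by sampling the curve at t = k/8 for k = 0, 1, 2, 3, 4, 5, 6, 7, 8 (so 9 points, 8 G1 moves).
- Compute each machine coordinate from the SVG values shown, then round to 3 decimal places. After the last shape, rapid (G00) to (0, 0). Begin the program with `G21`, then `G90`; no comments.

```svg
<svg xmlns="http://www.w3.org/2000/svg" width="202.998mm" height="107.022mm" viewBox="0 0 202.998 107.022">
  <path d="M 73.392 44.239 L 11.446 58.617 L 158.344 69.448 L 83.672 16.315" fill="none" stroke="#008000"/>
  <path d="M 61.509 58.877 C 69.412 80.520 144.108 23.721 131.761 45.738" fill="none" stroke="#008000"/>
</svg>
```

1 u = 1 mm; y_m = 107.022 − y.

[1] `<path>` open polyline, #008000→score S471 F2027: (73.392,62.783) → (11.446,48.405) → (158.344,37.574) → (83.672,90.707)

[2] `<path>` cubic bezier, #008000→score S471 F2027: (61.509,48.145) → (67.303,43.399) → (77.556,44.163) → (90.466,48.596) → (104.229,54.855) → (117.043,61.096) → (127.104,65.476) → (132.611,66.153) → (131.761,61.284)

G21
G90
G00 X73.392 Y62.783
M3 S471
G1 X11.446 Y48.405 F2027
G1 X158.344 Y37.574
G1 X83.672 Y90.707
M5
G00 X61.509 Y48.145
M3 S471
G1 X67.303 Y43.399 F2027
G1 X77.556 Y44.163
G1 X90.466 Y48.596
G1 X104.229 Y54.855
G1 X117.043 Y61.096
G1 X127.104 Y65.476
G1 X132.611 Y66.153
G1 X131.761 Y61.284
M5
G00 X0.000 Y0.000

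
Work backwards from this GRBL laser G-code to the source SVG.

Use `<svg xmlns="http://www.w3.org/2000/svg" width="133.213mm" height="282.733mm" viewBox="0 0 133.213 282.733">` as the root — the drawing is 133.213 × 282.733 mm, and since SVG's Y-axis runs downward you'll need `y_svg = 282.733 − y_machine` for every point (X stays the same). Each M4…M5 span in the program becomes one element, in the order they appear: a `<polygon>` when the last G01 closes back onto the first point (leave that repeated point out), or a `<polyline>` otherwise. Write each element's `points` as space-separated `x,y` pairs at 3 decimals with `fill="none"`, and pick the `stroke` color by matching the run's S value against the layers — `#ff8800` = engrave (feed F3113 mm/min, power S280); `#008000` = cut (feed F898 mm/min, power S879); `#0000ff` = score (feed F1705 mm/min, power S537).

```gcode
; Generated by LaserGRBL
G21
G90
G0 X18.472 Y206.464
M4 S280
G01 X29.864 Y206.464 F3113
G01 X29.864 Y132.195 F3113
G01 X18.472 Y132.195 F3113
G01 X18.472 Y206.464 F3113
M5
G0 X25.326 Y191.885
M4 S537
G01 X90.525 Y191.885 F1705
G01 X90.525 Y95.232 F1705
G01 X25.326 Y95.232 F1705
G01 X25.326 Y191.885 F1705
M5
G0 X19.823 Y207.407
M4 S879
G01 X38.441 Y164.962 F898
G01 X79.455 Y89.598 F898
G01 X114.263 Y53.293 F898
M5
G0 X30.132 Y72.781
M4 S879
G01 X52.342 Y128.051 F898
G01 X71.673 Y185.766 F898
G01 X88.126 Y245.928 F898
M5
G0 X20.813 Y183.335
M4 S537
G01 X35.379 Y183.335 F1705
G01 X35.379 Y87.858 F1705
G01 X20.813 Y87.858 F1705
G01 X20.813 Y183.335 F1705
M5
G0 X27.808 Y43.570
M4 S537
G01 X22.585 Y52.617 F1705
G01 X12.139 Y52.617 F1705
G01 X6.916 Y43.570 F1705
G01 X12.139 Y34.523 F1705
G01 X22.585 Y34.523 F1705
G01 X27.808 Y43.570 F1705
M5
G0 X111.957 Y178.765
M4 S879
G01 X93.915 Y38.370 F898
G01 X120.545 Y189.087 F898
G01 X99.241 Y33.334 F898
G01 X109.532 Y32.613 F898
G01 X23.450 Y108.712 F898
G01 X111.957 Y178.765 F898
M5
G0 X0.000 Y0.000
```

y_svg = 282.733 − y_m.

[1] S280→`#ff8800` (engrave); closed run; points: 18.472,76.269 29.864,76.269 29.864,150.538 18.472,150.538

[2] S537→`#0000ff` (score); closed run; points: 25.326,90.848 90.525,90.848 90.525,187.501 25.326,187.501

[3] S879→`#008000` (cut); open run; points: 19.823,75.326 38.441,117.771 79.455,193.135 114.263,229.440

[4] S879→`#008000` (cut); open run; points: 30.132,209.952 52.342,154.682 71.673,96.967 88.126,36.805

[5] S537→`#0000ff` (score); closed run; points: 20.813,99.398 35.379,99.398 35.379,194.875 20.813,194.875

[6] S537→`#0000ff` (score); closed run; points: 27.808,239.163 22.585,230.116 12.139,230.116 6.916,239.163 12.139,248.210 22.585,248.210

[7] S879→`#008000` (cut); closed run; points: 111.957,103.968 93.915,244.363 120.545,93.646 99.241,249.399 109.532,250.120 23.450,174.021

<svg xmlns="http://www.w3.org/2000/svg" width="133.213mm" height="282.733mm" viewBox="0 0 133.213 282.733">
  <polygon points="18.472,76.269 29.864,76.269 29.864,150.538 18.472,150.538" fill="none" stroke="#ff8800"/>
  <polygon points="25.326,90.848 90.525,90.848 90.525,187.501 25.326,187.501" fill="none" stroke="#0000ff"/>
  <polyline points="19.823,75.326 38.441,117.771 79.455,193.135 114.263,229.440" fill="none" stroke="#008000"/>
  <polyline points="30.132,209.952 52.342,154.682 71.673,96.967 88.126,36.805" fill="none" stroke="#008000"/>
  <polygon points="20.813,99.398 35.379,99.398 35.379,194.875 20.813,194.875" fill="none" stroke="#0000ff"/>
  <polygon points="27.808,239.163 22.585,230.116 12.139,230.116 6.916,239.163 12.139,248.210 22.585,248.210" fill="none" stroke="#0000ff"/>
  <polygon points="111.957,103.968 93.915,244.363 120.545,93.646 99.241,249.399 109.532,250.120 23.450,174.021" fill="none" stroke="#008000"/>
</svg>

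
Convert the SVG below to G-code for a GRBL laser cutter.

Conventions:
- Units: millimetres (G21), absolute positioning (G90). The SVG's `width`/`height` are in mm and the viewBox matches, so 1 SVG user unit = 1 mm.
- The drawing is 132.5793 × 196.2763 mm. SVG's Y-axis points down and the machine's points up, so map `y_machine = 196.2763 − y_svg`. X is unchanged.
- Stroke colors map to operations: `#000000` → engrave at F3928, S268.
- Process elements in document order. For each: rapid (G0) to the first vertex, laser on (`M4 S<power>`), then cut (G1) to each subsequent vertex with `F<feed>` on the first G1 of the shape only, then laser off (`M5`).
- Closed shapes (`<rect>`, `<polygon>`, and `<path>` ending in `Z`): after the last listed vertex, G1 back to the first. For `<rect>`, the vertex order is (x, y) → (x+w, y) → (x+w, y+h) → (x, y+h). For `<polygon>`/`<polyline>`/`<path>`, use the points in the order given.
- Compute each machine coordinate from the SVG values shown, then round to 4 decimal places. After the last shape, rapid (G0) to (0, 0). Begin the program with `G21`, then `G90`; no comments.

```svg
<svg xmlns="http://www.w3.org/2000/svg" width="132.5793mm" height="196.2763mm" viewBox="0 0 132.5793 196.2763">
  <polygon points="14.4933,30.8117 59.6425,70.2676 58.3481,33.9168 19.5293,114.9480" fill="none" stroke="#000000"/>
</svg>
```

Since the viewBox matches the mm dimensions, user units are millimetres directly. The only transform is the Y-flip y_m = 196.2763 − y_svg.

Shape 1 is a closed polygon drawn with `<polygon>`. Its stroke #000000 means engrave at S268, F3928. After flipping Y the toolpath is (14.4933,165.4646) → (59.6425,126.0087) → (58.3481,162.3595) → (19.5293,81.3283) → (14.4933,165.4646), returning to the start.

G21
G90
G0 X14.4933 Y165.4646
M4 S268
G1 X59.6425 Y126.0087 F3928
G1 X58.3481 Y162.3595
G1 X19.5293 Y81.3283
G1 X14.4933 Y165.4646
M5
G0 X0.0000 Y0.0000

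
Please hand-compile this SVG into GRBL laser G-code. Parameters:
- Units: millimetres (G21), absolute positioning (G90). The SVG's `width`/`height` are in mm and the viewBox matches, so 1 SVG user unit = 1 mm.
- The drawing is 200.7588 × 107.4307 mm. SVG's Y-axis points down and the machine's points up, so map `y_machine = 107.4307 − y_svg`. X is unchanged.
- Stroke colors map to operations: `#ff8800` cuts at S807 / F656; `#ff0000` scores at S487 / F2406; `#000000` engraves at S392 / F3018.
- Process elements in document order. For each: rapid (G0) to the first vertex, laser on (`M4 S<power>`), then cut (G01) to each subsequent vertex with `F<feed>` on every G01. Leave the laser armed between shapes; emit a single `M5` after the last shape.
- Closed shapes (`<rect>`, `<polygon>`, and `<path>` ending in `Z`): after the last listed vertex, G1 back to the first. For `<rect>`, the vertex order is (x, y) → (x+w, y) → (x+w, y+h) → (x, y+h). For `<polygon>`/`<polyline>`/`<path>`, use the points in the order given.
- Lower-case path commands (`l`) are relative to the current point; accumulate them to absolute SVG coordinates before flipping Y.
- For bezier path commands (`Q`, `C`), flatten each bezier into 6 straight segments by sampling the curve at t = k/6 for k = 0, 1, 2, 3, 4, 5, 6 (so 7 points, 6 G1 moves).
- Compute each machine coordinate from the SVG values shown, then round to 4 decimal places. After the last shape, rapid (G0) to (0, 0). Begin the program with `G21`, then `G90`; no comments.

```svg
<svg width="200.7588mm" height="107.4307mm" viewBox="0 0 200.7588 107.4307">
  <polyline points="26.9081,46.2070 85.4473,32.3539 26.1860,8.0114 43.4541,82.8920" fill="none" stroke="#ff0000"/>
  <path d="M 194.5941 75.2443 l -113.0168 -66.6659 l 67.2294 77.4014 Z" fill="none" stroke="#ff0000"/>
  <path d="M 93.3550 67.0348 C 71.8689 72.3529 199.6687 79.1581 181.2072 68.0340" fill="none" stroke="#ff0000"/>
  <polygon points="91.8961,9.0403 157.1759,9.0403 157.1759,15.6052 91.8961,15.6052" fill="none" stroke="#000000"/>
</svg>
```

1 u = 1 mm; y_m = 107.4307 − y.

[1] `<polyline>` open polyline, #ff0000→score S487 F2406: (26.9081,61.2237) → (85.4473,75.0768) → (26.1860,99.4193) → (43.4541,24.5387)

[2] `<path>` closed polygon, #ff0000→score S487 F2406: (194.5941,32.1864) → (81.5773,98.8523) → (148.8067,21.4509) → (194.5941,32.1864) (closed)

[3] `<path>` cubic bezier, #ff0000→score S487 F2406: (93.3550,40.3959) → (93.6842,37.7028) → (110.6847,35.3012) → (136.1469,33.7305) → (161.8611,33.5299) → (179.6178,35.2389) → (181.2072,39.3967)

[4] `<polygon>` rectangle, #000000→engrave S392 F3018: (91.8961,98.3904) → (157.1759,98.3904) → (157.1759,91.8255) → (91.8961,91.8255) → (91.8961,98.3904) (closed)

G21
G90
G0 X26.9081 Y61.2237
M4 S487
G01 X85.4473 Y75.0768 F2406
G01 X26.1860 Y99.4193 F2406
G01 X43.4541 Y24.5387 F2406
G0 X194.5941 Y32.1864
M4 S487
G01 X81.5773 Y98.8523 F2406
G01 X148.8067 Y21.4509 F2406
G01 X194.5941 Y32.1864 F2406
G0 X93.3550 Y40.3959
M4 S487
G01 X93.6842 Y37.7028 F2406
G01 X110.6847 Y35.3012 F2406
G01 X136.1469 Y33.7305 F2406
G01 X161.8611 Y33.5299 F2406
G01 X179.6178 Y35.2389 F2406
G01 X181.2072 Y39.3967 F2406
G0 X91.8961 Y98.3904
M4 S392
G01 X157.1759 Y98.3904 F3018
G01 X157.1759 Y91.8255 F3018
G01 X91.8961 Y91.8255 F3018
G01 X91.8961 Y98.3904 F3018
M5
G0 X0.0000 Y0.0000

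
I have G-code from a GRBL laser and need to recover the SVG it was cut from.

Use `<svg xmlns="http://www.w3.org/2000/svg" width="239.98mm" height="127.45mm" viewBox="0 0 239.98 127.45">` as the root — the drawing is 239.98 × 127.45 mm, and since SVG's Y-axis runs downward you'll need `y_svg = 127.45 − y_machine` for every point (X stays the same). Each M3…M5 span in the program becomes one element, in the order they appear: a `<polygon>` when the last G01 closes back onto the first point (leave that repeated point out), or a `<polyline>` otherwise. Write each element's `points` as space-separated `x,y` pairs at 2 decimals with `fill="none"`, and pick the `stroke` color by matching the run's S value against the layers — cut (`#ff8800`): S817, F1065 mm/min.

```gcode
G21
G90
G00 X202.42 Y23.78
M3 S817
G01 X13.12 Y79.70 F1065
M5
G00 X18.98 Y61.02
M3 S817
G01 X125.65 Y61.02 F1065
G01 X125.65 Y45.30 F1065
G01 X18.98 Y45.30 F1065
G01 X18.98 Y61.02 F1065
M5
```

<svg xmlns="http://www.w3.org/2000/svg" width="239.98mm" height="127.45mm" viewBox="0 0 239.98 127.45">
  <polyline points="202.42,103.67 13.12,47.75" fill="none" stroke="#ff8800"/>
  <polygon points="18.98,66.43 125.65,66.43 125.65,82.15 18.98,82.15" fill="none" stroke="#ff8800"/>
</svg>

y_svg = 127.45 − y_m. Every run uses S817, so all elements get stroke `#ff8800` (cut).

[1] open run; points: 202.42,103.67 13.12,47.75

[2] closed run; points: 18.98,66.43 125.65,66.43 125.65,82.15 18.98,82.15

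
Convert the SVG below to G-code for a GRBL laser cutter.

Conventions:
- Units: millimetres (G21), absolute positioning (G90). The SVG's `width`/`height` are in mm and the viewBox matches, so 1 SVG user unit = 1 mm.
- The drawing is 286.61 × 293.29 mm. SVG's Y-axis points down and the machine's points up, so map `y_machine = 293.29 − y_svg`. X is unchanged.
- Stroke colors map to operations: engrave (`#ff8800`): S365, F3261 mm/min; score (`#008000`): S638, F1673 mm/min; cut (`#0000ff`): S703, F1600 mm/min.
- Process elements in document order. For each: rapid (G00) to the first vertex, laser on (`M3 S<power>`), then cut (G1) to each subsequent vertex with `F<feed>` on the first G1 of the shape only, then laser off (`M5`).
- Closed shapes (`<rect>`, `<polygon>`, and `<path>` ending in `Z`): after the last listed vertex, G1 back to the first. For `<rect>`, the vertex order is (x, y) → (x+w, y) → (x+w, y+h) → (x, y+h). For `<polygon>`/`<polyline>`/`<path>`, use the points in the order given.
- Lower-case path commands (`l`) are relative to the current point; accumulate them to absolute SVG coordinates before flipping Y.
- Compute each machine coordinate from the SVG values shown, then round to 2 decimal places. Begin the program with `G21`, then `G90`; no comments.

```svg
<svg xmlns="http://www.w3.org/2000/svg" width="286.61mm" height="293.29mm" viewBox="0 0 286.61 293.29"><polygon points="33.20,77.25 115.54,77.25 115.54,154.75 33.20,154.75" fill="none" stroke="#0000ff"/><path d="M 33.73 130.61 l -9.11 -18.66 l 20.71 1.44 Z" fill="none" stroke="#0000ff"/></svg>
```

G21
G90
G00 X33.20 Y216.04
M3 S703
G1 X115.54 Y216.04 F1600
G1 X115.54 Y138.54
G1 X33.20 Y138.54
G1 X33.20 Y216.04
M5
G00 X33.73 Y162.68
M3 S703
G1 X24.62 Y181.34 F1600
G1 X45.33 Y179.90
G1 X33.73 Y162.68
M5

viewBox `0 0 286.61 293.29` with mm width/height → 1 unit = 1 mm. Flip: y_m = 293.29 − y_svg.

**Shape 1** — `<polygon>` rectangle, stroke `#0000ff` → cut (S703, F1600). Machine vertices: (33.20,216.04) → (115.54,216.04) → (115.54,138.54) → (33.20,138.54) → (33.20,216.04). Closed: final G1 returns to the first vertex.

**Shape 2** — `<path>` regular polygon, stroke `#0000ff` → cut (S703, F1600). Machine vertices: (33.73,162.68) → (24.62,181.34) → (45.33,179.90) → (33.73,162.68). Closed: final G1 returns to the first vertex.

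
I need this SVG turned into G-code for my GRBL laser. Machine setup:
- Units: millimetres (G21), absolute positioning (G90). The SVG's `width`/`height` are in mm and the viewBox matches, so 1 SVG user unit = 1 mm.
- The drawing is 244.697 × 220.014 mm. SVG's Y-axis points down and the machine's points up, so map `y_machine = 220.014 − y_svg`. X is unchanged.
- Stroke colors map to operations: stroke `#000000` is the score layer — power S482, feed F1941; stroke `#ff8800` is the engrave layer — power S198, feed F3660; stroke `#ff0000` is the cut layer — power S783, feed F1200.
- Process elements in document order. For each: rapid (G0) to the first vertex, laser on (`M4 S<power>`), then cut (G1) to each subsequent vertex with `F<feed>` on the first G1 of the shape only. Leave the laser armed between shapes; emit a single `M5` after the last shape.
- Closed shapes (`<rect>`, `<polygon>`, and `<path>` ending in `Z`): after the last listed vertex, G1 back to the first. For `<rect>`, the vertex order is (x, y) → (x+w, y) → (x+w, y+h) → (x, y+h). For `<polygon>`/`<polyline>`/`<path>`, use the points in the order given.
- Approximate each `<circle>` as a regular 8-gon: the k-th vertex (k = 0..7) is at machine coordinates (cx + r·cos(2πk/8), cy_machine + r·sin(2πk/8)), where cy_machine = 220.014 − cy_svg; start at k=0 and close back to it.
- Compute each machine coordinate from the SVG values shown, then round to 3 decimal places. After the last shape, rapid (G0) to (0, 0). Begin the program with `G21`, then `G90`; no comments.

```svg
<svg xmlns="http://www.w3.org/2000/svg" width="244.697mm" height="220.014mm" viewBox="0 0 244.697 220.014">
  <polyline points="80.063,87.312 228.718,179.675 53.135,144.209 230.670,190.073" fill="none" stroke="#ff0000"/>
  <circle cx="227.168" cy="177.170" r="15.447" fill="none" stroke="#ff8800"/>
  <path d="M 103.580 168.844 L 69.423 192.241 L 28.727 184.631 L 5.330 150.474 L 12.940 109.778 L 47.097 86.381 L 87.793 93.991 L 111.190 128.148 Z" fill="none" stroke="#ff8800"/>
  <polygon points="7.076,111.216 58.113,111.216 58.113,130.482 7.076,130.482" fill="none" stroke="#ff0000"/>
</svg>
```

G21
G90
G0 X80.063 Y132.702
M4 S783
G1 X228.718 Y40.339 F1200
G1 X53.135 Y75.805
G1 X230.670 Y29.941
G0 X242.615 Y42.844
M4 S198
G1 X238.091 Y53.767 F3660
G1 X227.168 Y58.291
G1 X216.245 Y53.767
G1 X211.721 Y42.844
G1 X216.245 Y31.921
G1 X227.168 Y27.397
G1 X238.091 Y31.921
G1 X242.615 Y42.844
G0 X103.580 Y51.170
M4 S198
G1 X69.423 Y27.773 F3660
G1 X28.727 Y35.383
G1 X5.330 Y69.540
G1 X12.940 Y110.236
G1 X47.097 Y133.633
G1 X87.793 Y126.023
G1 X111.190 Y91.866
G1 X103.580 Y51.170
G0 X7.076 Y108.798
M4 S783
G1 X58.113 Y108.798 F1200
G1 X58.113 Y89.532
G1 X7.076 Y89.532
G1 X7.076 Y108.798
M5
G0 X0.000 Y0.000

Since the viewBox matches the mm dimensions, user units are millimetres directly. The only transform is the Y-flip y_m = 220.014 − y_svg.

Shape 1 is a open polyline drawn with `<polyline>`. Its stroke #ff0000 means cut at S783, F1200. After flipping Y the toolpath is (80.063,132.702) → (228.718,40.339) → (53.135,75.805) → (230.670,29.941).

Shape 2 is a circle drawn with `<circle>`. Its stroke #ff8800 means engrave at S198, F3660. After flipping Y the toolpath is (242.615,42.844) → (238.091,53.767) → (227.168,58.291) → (216.245,53.767) → (211.721,42.844) → (216.245,31.921) → (227.168,27.397) → (238.091,31.921) → (242.615,42.844), returning to the start.

Shape 3 is a regular polygon drawn with `<path>`. Its stroke #ff8800 means engrave at S198, F3660. After flipping Y the toolpath is (103.580,51.170) → (69.423,27.773) → (28.727,35.383) → (5.330,69.540) → (12.940,110.236) → (47.097,133.633) → (87.793,126.023) → (111.190,91.866) → (103.580,51.170), returning to the start.

Shape 4 is a rectangle drawn with `<polygon>`. Its stroke #ff0000 means cut at S783, F1200. After flipping Y the toolpath is (7.076,108.798) → (58.113,108.798) → (58.113,89.532) → (7.076,89.532) → (7.076,108.798), returning to the start.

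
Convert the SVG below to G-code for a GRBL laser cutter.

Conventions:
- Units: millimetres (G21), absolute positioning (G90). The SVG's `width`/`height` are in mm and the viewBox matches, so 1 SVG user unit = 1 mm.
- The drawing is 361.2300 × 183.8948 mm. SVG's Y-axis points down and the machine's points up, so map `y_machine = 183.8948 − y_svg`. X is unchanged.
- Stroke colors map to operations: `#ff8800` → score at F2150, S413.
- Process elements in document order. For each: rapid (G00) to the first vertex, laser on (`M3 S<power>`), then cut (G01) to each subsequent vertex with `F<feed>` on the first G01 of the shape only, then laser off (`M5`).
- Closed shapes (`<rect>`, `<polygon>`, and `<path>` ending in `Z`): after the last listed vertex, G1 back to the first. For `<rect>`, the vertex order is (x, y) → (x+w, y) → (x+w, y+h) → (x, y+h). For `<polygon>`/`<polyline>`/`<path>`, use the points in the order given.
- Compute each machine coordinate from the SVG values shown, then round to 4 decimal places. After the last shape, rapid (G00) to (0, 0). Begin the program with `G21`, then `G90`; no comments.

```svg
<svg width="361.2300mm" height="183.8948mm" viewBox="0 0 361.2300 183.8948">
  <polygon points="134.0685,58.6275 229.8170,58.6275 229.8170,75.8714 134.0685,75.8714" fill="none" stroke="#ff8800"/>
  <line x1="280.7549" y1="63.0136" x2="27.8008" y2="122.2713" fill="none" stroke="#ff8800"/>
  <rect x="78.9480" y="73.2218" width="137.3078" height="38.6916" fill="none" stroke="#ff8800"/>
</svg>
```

viewBox `0 0 361.2300 183.8948` with mm width/height → 1 unit = 1 mm. Flip: y_m = 183.8948 − y_svg.

**Shape 1** — `<polygon>` rectangle, stroke `#ff8800` → score (S413, F2150). Machine vertices: (134.0685,125.2673) → (229.8170,125.2673) → (229.8170,108.0234) → (134.0685,108.0234) → (134.0685,125.2673). Closed: final G1 returns to the first vertex.

**Shape 2** — `<line>` line segment, stroke `#ff8800` → score (S413, F2150). Machine vertices: (280.7549,120.8812) → (27.8008,61.6235). Open path.

**Shape 3** — `<rect>` rectangle, stroke `#ff8800` → score (S413, F2150). Machine vertices: (78.9480,110.6730) → (216.2558,110.6730) → (216.2558,71.9814) → (78.9480,71.9814) → (78.9480,110.6730). Closed: final G1 returns to the first vertex.

G21
G90
G00 X134.0685 Y125.2673
M3 S413
G01 X229.8170 Y125.2673 F2150
G01 X229.8170 Y108.0234
G01 X134.0685 Y108.0234
G01 X134.0685 Y125.2673
M5
G00 X280.7549 Y120.8812
M3 S413
G01 X27.8008 Y61.6235 F2150
M5
G00 X78.9480 Y110.6730
M3 S413
G01 X216.2558 Y110.6730 F2150
G01 X216.2558 Y71.9814
G01 X78.9480 Y71.9814
G01 X78.9480 Y110.6730
M5
G00 X0.0000 Y0.0000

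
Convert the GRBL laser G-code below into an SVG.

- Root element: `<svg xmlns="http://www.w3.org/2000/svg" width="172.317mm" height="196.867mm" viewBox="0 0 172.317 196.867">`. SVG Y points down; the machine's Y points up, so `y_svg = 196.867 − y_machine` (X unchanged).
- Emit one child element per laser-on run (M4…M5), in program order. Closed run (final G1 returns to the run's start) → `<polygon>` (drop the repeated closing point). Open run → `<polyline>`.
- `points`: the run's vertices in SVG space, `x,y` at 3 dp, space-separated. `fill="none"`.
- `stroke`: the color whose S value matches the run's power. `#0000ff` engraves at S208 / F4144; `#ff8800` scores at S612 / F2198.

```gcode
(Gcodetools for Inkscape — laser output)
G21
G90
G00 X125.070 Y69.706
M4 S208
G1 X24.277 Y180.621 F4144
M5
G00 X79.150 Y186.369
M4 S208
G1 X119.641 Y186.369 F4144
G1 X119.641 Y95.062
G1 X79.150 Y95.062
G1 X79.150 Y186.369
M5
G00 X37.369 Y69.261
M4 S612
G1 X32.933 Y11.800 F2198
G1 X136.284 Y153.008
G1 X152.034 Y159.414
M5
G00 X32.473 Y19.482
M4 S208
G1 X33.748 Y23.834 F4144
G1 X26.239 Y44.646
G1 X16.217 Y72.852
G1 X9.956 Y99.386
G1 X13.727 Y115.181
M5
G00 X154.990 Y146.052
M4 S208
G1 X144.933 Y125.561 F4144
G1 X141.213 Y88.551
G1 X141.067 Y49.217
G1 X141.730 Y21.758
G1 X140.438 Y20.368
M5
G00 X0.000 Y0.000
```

Each laser-on run becomes one SVG element. Flip Y back into SVG space with y_svg = 196.867 − y_machine.

Run 1: S208 ⇒ engrave layer `#0000ff`. The run is open, so emit a `<polyline>` with points (Y-flipped): 125.070,127.161 24.277,16.246.

Run 2: S208 ⇒ engrave layer `#0000ff`. The run returns to its start, so emit a `<polygon>` with points (Y-flipped): 79.150,10.498 119.641,10.498 119.641,101.805 79.150,101.805.

Run 3: power S612 maps to stroke `#ff8800` (score). The run is open, so emit a `<polyline>` with points (Y-flipped): 37.369,127.606 32.933,185.067 136.284,43.859 152.034,37.453.

Run 4: the run's S208 means `#0000ff` (engrave). The run is open, so emit a `<polyline>` with points (Y-flipped): 32.473,177.385 33.748,173.033 26.239,152.221 16.217,124.015 9.956,97.481 13.727,81.686.

Run 5: S208 ⇒ engrave layer `#0000ff`. The run is open, so emit a `<polyline>` with points (Y-flipped): 154.990,50.815 144.933,71.306 141.213,108.316 141.067,147.650 141.730,175.109 140.438,176.499.

<svg xmlns="http://www.w3.org/2000/svg" width="172.317mm" height="196.867mm" viewBox="0 0 172.317 196.867">
  <polyline points="125.070,127.161 24.277,16.246" fill="none" stroke="#0000ff"/>
  <polygon points="79.150,10.498 119.641,10.498 119.641,101.805 79.150,101.805" fill="none" stroke="#0000ff"/>
  <polyline points="37.369,127.606 32.933,185.067 136.284,43.859 152.034,37.453" fill="none" stroke="#ff8800"/>
  <polyline points="32.473,177.385 33.748,173.033 26.239,152.221 16.217,124.015 9.956,97.481 13.727,81.686" fill="none" stroke="#0000ff"/>
  <polyline points="154.990,50.815 144.933,71.306 141.213,108.316 141.067,147.650 141.730,175.109 140.438,176.499" fill="none" stroke="#0000ff"/>
</svg>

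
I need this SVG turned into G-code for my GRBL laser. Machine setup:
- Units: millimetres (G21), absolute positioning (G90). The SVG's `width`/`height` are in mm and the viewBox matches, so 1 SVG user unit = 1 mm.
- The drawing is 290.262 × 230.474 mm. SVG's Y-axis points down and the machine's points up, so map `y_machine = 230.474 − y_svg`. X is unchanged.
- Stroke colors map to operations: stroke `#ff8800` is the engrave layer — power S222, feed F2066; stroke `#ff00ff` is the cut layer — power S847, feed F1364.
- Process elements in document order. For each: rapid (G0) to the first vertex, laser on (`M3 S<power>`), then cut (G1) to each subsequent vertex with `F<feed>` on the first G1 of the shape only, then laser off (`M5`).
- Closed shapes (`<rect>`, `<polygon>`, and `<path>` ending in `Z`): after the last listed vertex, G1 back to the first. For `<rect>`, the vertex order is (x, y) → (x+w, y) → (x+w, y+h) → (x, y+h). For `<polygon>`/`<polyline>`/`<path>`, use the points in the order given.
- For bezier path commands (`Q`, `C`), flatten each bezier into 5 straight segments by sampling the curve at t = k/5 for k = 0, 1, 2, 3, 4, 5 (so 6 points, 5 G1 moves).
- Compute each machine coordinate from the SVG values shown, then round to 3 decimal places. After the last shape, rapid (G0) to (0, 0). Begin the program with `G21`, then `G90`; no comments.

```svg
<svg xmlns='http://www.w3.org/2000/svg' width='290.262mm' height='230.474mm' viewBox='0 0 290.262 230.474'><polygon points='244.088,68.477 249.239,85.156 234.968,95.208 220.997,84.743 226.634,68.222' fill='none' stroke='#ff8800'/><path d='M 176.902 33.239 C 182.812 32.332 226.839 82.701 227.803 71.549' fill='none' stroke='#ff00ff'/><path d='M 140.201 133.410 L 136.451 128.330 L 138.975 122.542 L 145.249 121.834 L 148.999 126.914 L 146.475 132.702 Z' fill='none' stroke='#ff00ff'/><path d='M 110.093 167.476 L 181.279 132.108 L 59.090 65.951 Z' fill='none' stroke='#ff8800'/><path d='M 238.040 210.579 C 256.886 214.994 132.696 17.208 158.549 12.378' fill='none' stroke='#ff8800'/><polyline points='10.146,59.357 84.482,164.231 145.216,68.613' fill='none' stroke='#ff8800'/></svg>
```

G21
G90
G0 X244.088 Y161.997
M3 S222
G1 X249.239 Y145.318 F2066
G1 X234.968 Y135.266
G1 X220.997 Y145.731
G1 X226.634 Y162.252
G1 X244.088 Y161.997
M5
G0 X176.902 Y197.235
M3 S847
G1 X184.373 Y192.528 F1364
G1 X197.095 Y180.930
G1 X211.171 Y167.854
G1 X222.706 Y158.714
G1 X227.803 Y158.925
M5
G0 X140.201 Y97.064
M3 S847
G1 X136.451 Y102.144 F1364
G1 X138.975 Y107.932
G1 X145.249 Y108.640
G1 X148.999 Y103.560
G1 X146.475 Y97.772
G1 X140.201 Y97.064
M5
G0 X110.093 Y62.998
M3 S222
G1 X181.279 Y98.366 F2066
G1 X59.090 Y164.523
G1 X110.093 Y62.998
M5
G0 X238.040 Y19.895
M3 S222
G1 X234.528 Y38.349 F2066
G1 X210.755 Y86.363
G1 X180.789 Y144.971
G1 X158.698 Y195.205
G1 X158.549 Y218.096
M5
G0 X10.146 Y171.117
M3 S222
G1 X84.482 Y66.243 F2066
G1 X145.216 Y161.861
M5
G0 X0.000 Y0.000

1 u = 1 mm; y_m = 230.474 − y.

[1] `<polygon>` regular polygon, #ff8800→engrave S222 F2066: (244.088,161.997) → (249.239,145.318) → (234.968,135.266) → (220.997,145.731) → (226.634,162.252) → (244.088,161.997) (closed)

[2] `<path>` cubic bezier, #ff00ff→cut S847 F1364: (176.902,197.235) → (184.373,192.528) → (197.095,180.930) → (211.171,167.854) → (222.706,158.714) → (227.803,158.925)

[3] `<path>` regular polygon, #ff00ff→cut S847 F1364: (140.201,97.064) → (136.451,102.144) → (138.975,107.932) → (145.249,108.640) → (148.999,103.560) → (146.475,97.772) → (140.201,97.064) (closed)

[4] `<path>` closed polygon, #ff8800→engrave S222 F2066: (110.093,62.998) → (181.279,98.366) → (59.090,164.523) → (110.093,62.998) (closed)

[5] `<path>` cubic bezier, #ff8800→engrave S222 F2066: (238.040,19.895) → (234.528,38.349) → (210.755,86.363) → (180.789,144.971) → (158.698,195.205) → (158.549,218.096)

[6] `<polyline>` open polyline, #ff8800→engrave S222 F2066: (10.146,171.117) → (84.482,66.243) → (145.216,161.861)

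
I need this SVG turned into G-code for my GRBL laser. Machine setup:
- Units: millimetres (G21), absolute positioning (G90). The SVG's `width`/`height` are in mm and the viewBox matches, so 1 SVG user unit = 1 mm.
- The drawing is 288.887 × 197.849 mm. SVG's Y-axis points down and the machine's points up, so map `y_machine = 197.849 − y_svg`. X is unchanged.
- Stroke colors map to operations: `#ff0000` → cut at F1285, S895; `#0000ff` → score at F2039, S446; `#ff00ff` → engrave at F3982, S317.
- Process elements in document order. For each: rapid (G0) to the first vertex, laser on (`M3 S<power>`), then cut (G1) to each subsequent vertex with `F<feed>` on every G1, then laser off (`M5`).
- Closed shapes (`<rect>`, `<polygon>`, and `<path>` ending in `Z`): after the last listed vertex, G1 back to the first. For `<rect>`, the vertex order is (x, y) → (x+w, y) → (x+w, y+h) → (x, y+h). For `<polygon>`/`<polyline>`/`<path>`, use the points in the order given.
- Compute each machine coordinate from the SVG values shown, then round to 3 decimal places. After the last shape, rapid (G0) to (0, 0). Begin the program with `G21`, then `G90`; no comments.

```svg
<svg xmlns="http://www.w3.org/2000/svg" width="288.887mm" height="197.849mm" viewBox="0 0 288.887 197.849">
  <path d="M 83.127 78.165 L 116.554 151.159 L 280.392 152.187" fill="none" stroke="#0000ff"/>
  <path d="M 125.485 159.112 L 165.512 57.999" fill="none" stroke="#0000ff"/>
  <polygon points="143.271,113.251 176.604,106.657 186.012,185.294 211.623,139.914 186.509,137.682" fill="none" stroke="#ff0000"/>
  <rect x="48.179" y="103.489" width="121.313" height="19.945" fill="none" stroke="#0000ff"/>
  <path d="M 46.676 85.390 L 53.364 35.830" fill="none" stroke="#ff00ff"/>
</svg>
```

G21
G90
G0 X83.127 Y119.684
M3 S446
G1 X116.554 Y46.690 F2039
G1 X280.392 Y45.662 F2039
M5
G0 X125.485 Y38.737
M3 S446
G1 X165.512 Y139.850 F2039
M5
G0 X143.271 Y84.598
M3 S895
G1 X176.604 Y91.192 F1285
G1 X186.012 Y12.555 F1285
G1 X211.623 Y57.935 F1285
G1 X186.509 Y60.167 F1285
G1 X143.271 Y84.598 F1285
M5
G0 X48.179 Y94.360
M3 S446
G1 X169.492 Y94.360 F2039
G1 X169.492 Y74.415 F2039
G1 X48.179 Y74.415 F2039
G1 X48.179 Y94.360 F2039
M5
G0 X46.676 Y112.459
M3 S317
G1 X53.364 Y162.019 F3982
M5
G0 X0.000 Y0.000

1 u = 1 mm; y_m = 197.849 − y.

[1] `<path>` open polyline, #0000ff→score S446 F2039: (83.127,119.684) → (116.554,46.690) → (280.392,45.662)

[2] `<path>` line segment, #0000ff→score S446 F2039: (125.485,38.737) → (165.512,139.850)

[3] `<polygon>` closed polygon, #ff0000→cut S895 F1285: (143.271,84.598) → (176.604,91.192) → (186.012,12.555) → (211.623,57.935) → (186.509,60.167) → (143.271,84.598) (closed)

[4] `<rect>` rectangle, #0000ff→score S446 F2039: (48.179,94.360) → (169.492,94.360) → (169.492,74.415) → (48.179,74.415) → (48.179,94.360) (closed)

[5] `<path>` line segment, #ff00ff→engrave S317 F3982: (46.676,112.459) → (53.364,162.019)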